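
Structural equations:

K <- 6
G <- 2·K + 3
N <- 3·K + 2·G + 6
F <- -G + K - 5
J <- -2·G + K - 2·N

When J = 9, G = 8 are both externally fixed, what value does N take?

40

Setting J = 9, G = 8 by intervention discards those variables' equations.
N = 3·K + 2·G + 6  [with K=6, G=8]  = 40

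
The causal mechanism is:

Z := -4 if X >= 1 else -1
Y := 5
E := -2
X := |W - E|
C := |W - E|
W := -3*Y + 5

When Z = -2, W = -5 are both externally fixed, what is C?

Under do(Z = -2, W = -5), each intervened variable's structural equation is replaced by its fixed value.
C = |W - E|  [with W=-5, E=-2]  = 3

3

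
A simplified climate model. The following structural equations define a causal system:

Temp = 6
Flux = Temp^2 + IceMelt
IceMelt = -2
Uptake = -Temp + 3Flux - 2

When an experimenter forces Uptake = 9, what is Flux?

34

Under do(Uptake=9), the mechanism Uptake = -Temp + 3Flux - 2 is discarded; Uptake is fixed at 9.
Since Flux is not a descendant of the intervened variable, it is unaffected.
Flux = Temp^2 + IceMelt  [with Temp=6, IceMelt=-2]  = 34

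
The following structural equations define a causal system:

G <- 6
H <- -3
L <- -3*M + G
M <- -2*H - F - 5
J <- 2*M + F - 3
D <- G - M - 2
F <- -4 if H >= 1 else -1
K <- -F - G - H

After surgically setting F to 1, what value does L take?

The intervention breaks the incoming arrows to F: F <- -4 if H >= 1 else -1 no longer applies, and F = 1.
M = -2*H - F - 5  [with H=-3, F=1]  = 0
L = -3*M + G  [with M=0, G=6]  = 6

6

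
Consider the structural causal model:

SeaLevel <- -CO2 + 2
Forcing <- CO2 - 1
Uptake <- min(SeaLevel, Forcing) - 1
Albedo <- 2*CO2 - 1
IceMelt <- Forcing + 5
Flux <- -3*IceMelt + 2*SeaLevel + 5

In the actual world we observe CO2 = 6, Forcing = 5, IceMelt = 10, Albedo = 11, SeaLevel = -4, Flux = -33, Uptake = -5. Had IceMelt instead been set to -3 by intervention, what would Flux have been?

The intervention breaks the incoming arrows to IceMelt: IceMelt <- Forcing + 5 no longer applies, and IceMelt = -3.
SeaLevel = -CO2 + 2  [with CO2=6]  = -4
Flux = -3*IceMelt + 2*SeaLevel + 5  [with IceMelt=-3, SeaLevel=-4]  = 6

6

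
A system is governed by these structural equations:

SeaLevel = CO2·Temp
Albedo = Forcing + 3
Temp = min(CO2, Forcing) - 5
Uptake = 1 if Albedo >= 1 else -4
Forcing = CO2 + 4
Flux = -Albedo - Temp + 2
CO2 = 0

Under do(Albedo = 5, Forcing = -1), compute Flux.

3

The joint intervention fixes Albedo = 5, Forcing = -1, removing each variable's own equation.
Temp = min(CO2, Forcing) - 5  [with CO2=0, Forcing=-1]  = -6
Flux = -Albedo - Temp + 2  [with Albedo=5, Temp=-6]  = 3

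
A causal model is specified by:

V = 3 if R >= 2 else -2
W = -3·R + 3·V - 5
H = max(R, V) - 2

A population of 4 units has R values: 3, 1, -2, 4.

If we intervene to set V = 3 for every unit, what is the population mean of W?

The intervention sets V=3 in all 4 units regardless of R. Recomputing W per unit gives -5, 1, 10, -8; average -0.5.

-0.5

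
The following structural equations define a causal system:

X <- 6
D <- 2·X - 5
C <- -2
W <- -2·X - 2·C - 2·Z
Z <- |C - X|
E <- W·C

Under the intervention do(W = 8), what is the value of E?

-16

Under do(W=8), the mechanism W <- -2·X - 2·C - 2·Z is discarded; W is fixed at 8.
E = W·C  [with W=8, C=-2]  = -16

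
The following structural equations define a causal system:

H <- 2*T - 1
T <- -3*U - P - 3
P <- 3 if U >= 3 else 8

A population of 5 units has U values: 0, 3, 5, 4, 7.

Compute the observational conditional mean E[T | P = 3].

E[T|P=3] averages over only the 4 units with P=3 (U = 3, 5, 4, 7): T = -15, -21, -18, -27, mean -20.25.

-20.25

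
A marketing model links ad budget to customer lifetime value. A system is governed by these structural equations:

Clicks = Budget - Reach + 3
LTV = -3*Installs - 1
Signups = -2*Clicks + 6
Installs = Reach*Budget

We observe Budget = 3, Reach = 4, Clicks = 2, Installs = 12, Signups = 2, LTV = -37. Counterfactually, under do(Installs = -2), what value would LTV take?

Under do(Installs=-2), the mechanism Installs = Reach*Budget is discarded; Installs is fixed at -2.
LTV = -3*Installs - 1  [with Installs=-2]  = 5

5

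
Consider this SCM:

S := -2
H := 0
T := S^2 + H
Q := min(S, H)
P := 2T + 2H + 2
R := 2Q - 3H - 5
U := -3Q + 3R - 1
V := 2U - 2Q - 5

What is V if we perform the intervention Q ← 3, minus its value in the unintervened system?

do(Q=3) replaces the equation Q := min(S, H) with the constant Q = 3.
R = 2Q - 3H - 5  [with Q=3, H=0]  = 1
U = -3Q + 3R - 1  [with Q=3, R=1]  = -7
V = 2U - 2Q - 5  [with U=-7, Q=3]  = -25
Without intervention: Q = min(S, H)  [with S=-2, H=0]  = -2; R = 2Q - 3H - 5  [with Q=-2, H=0]  = -9; U = -3Q + 3R - 1  [with Q=-2, R=-9]  = -22; V = 2U - 2Q - 5  [with U=-22, Q=-2]  = -45.
Change = -25 − (-45) = 20.

20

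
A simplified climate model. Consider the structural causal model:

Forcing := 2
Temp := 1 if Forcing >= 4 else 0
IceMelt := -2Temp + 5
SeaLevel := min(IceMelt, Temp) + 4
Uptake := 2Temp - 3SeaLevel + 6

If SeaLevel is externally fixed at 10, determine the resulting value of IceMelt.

5

Under do(SeaLevel=10), the mechanism SeaLevel := min(IceMelt, Temp) + 4 is discarded; SeaLevel is fixed at 10.
Since IceMelt is not a descendant of the intervened variable, it is unaffected.
Temp = 1 if Forcing >= 4 else 0  [with Forcing=2]  = 0
IceMelt = -2Temp + 5  [with Temp=0]  = 5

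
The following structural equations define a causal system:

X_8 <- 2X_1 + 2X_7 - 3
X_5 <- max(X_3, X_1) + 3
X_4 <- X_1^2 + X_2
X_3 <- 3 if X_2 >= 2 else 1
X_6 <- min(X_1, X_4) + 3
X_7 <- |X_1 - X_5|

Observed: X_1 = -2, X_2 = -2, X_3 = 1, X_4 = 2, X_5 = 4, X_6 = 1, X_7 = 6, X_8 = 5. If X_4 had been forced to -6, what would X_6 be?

Under do(X_4=-6), the mechanism X_4 <- X_1^2 + X_2 is discarded; X_4 is fixed at -6.
X_6 = min(X_1, X_4) + 3  [with X_1=-2, X_4=-6]  = -3

-3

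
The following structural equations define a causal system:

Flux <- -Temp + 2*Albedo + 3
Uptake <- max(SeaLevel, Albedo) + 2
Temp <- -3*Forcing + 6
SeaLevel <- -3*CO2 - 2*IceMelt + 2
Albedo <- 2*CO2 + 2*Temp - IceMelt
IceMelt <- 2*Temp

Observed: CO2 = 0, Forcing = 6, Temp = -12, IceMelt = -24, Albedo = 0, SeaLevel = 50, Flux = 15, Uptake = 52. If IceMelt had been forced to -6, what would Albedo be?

Intervening sets IceMelt = -6 and removes its equation (IceMelt <- 2*Temp).
Temp = -3*Forcing + 6  [with Forcing=6]  = -12
Albedo = 2*CO2 + 2*Temp - IceMelt  [with CO2=0, Temp=-12, IceMelt=-6]  = -18

-18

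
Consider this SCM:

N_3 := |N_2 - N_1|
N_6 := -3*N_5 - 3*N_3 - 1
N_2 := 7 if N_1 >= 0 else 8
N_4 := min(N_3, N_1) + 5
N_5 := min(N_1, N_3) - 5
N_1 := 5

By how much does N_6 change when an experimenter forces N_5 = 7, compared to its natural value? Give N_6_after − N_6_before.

-30

The intervention breaks the incoming arrows to N_5: N_5 := min(N_1, N_3) - 5 no longer applies, and N_5 = 7.
N_2 = 7 if N_1 >= 0 else 8  [with N_1=5]  = 7
N_3 = |N_2 - N_1|  [with N_2=7, N_1=5]  = 2
N_6 = -3*N_5 - 3*N_3 - 1  [with N_5=7, N_3=2]  = -28
Without intervention: N_2 = 7 if N_1 >= 0 else 8  [with N_1=5]  = 7; N_3 = |N_2 - N_1|  [with N_2=7, N_1=5]  = 2; N_5 = min(N_1, N_3) - 5  [with N_1=5, N_3=2]  = -3; N_6 = -3*N_5 - 3*N_3 - 1  [with N_5=-3, N_3=2]  = 2.
Change = -28 − 2 = -30.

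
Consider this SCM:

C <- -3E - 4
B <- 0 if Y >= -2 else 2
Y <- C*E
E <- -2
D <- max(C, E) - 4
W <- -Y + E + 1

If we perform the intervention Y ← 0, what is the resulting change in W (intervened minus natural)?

The intervention breaks the incoming arrows to Y: Y <- C*E no longer applies, and Y = 0.
W = -Y + E + 1  [with Y=0, E=-2]  = -1
Without intervention: C = -3E - 4  [with E=-2]  = 2; Y = C*E  [with C=2, E=-2]  = -4; W = -Y + E + 1  [with Y=-4, E=-2]  = 3.
Change = -1 − 3 = -4.

-4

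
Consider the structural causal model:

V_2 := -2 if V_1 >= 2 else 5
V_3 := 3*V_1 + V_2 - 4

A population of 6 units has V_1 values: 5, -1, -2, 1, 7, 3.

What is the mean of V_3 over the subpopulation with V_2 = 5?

-1

Observing V_2=5 restricts to units where V_2's equation naturally yields 5: V_1 ∈ {-1, -2, 1}. In that subpopulation V_3 = -2, -5, 4, mean -1.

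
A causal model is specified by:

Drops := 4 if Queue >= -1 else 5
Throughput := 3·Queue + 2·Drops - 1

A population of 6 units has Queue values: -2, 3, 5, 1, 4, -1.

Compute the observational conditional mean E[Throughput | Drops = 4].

14.2

Conditioning on Drops=4 selects the 5 unit(s) with Queue ∈ {3, 5, 1, 4, -1}. Their Throughput values: 16, 22, 10, 19, 4. Mean = 14.2.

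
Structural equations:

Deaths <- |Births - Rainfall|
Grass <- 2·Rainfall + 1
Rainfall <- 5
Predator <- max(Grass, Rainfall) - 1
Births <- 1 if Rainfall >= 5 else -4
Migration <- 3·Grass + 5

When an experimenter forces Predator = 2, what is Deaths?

4

do(Predator=2) replaces the equation Predator <- max(Grass, Rainfall) - 1 with the constant Predator = 2.
Deaths is not downstream of the intervention, so its value is determined by the original equations.
Births = 1 if Rainfall >= 5 else -4  [with Rainfall=5]  = 1
Deaths = |Births - Rainfall|  [with Births=1, Rainfall=5]  = 4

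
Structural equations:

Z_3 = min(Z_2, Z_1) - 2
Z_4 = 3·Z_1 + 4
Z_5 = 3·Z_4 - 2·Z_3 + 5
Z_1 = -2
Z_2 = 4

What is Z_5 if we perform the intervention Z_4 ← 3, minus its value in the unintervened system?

15

Intervening sets Z_4 = 3 and removes its equation (Z_4 = 3·Z_1 + 4).
Z_3 = min(Z_2, Z_1) - 2  [with Z_2=4, Z_1=-2]  = -4
Z_5 = 3·Z_4 - 2·Z_3 + 5  [with Z_4=3, Z_3=-4]  = 22
Without intervention: Z_3 = min(Z_2, Z_1) - 2  [with Z_2=4, Z_1=-2]  = -4; Z_4 = 3·Z_1 + 4  [with Z_1=-2]  = -2; Z_5 = 3·Z_4 - 2·Z_3 + 5  [with Z_4=-2, Z_3=-4]  = 7.
Change = 22 − 7 = 15.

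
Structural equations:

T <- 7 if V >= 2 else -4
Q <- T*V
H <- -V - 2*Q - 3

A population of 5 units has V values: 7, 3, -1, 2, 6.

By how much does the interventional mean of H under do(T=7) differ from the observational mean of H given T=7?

16.5

Every unit gets T=7 under the intervention. H values become -108, -48, 12, -33, -93; E[H|do(T=7)] = -54.
Observing T=7 restricts to units where T's equation naturally yields 7: V ∈ {7, 3, 2, 6}. In that subpopulation H = -108, -48, -33, -93, mean -70.5.
Difference = -54 − (-70.5) = 16.5.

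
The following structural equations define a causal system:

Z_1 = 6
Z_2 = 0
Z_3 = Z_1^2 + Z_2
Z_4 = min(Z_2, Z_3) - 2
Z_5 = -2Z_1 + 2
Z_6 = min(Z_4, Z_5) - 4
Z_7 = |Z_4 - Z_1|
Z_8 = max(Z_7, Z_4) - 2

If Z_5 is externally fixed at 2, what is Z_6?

-6

The intervention breaks the incoming arrows to Z_5: Z_5 = -2Z_1 + 2 no longer applies, and Z_5 = 2.
Z_3 = Z_1^2 + Z_2  [with Z_1=6, Z_2=0]  = 36
Z_4 = min(Z_2, Z_3) - 2  [with Z_2=0, Z_3=36]  = -2
Z_6 = min(Z_4, Z_5) - 4  [with Z_4=-2, Z_5=2]  = -6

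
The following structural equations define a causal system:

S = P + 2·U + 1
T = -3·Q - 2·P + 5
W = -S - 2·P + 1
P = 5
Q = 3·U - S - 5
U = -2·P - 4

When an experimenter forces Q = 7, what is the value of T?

-26

Intervening sets Q = 7 and removes its equation (Q = 3·U - S - 5).
T = -3·Q - 2·P + 5  [with Q=7, P=5]  = -26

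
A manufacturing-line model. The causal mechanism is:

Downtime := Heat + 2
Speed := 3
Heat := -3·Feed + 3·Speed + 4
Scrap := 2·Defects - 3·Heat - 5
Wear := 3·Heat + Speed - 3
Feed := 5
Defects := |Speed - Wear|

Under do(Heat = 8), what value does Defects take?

21

do(Heat=8) replaces the equation Heat := -3·Feed + 3·Speed + 4 with the constant Heat = 8.
Wear = 3·Heat + Speed - 3  [with Heat=8, Speed=3]  = 24
Defects = |Speed - Wear|  [with Speed=3, Wear=24]  = 21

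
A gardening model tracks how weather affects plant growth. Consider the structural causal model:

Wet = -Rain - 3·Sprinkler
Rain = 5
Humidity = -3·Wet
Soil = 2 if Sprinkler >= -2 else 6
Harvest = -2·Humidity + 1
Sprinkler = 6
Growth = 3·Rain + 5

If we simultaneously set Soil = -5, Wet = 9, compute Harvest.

55

Under do(Soil = -5, Wet = 9), each intervened variable's structural equation is replaced by its fixed value.
Humidity = -3·Wet  [with Wet=9]  = -27
Harvest = -2·Humidity + 1  [with Humidity=-27]  = 55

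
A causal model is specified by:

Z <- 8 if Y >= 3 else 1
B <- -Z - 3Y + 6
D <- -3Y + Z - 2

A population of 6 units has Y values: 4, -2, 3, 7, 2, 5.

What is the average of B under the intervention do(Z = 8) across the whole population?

-11.5

Under do(Z=8), Z's equation is replaced by Z=8 for every unit. Per-unit B: -14, 4, -11, -23, -8, -17. Mean = -11.5.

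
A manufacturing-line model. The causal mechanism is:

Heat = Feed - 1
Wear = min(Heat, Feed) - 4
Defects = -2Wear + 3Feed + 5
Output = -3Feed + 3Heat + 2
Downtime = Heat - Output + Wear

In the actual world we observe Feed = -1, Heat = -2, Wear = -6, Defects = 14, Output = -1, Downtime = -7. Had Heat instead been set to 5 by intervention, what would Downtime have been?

Under do(Heat=5), the mechanism Heat = Feed - 1 is discarded; Heat is fixed at 5.
Wear = min(Heat, Feed) - 4  [with Heat=5, Feed=-1]  = -5
Output = -3Feed + 3Heat + 2  [with Feed=-1, Heat=5]  = 20
Downtime = Heat - Output + Wear  [with Heat=5, Output=20, Wear=-5]  = -20

-20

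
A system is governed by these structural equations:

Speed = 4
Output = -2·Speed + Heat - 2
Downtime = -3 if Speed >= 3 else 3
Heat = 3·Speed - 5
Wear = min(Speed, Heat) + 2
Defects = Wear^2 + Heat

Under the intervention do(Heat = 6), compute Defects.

Under do(Heat=6), the mechanism Heat = 3·Speed - 5 is discarded; Heat is fixed at 6.
Wear = min(Speed, Heat) + 2  [with Speed=4, Heat=6]  = 6
Defects = Wear^2 + Heat  [with Wear=6, Heat=6]  = 42

42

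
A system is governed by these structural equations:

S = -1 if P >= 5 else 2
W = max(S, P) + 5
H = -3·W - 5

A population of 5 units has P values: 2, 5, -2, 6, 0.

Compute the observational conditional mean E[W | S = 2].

Observing S=2 restricts to units where S's equation naturally yields 2: P ∈ {2, -2, 0}. In that subpopulation W = 7, 7, 7, mean 7.

7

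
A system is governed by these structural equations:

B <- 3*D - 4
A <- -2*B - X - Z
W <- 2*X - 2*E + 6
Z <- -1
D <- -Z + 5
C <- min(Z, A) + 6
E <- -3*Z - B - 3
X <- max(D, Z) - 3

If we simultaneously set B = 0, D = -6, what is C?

Under do(B = 0, D = -6), each intervened variable's structural equation is replaced by its fixed value.
X = max(D, Z) - 3  [with D=-6, Z=-1]  = -4
A = -2*B - X - Z  [with B=0, X=-4, Z=-1]  = 5
C = min(Z, A) + 6  [with Z=-1, A=5]  = 5

5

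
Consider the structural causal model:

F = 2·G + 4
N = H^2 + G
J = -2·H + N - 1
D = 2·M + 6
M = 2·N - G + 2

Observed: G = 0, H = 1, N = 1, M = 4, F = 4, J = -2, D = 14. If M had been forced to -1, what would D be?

The intervention breaks the incoming arrows to M: M = 2·N - G + 2 no longer applies, and M = -1.
D = 2·M + 6  [with M=-1]  = 4

4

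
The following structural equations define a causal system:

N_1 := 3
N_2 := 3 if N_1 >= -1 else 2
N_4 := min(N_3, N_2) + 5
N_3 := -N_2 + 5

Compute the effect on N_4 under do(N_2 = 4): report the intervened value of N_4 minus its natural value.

Under do(N_2=4), the mechanism N_2 := 3 if N_1 >= -1 else 2 is discarded; N_2 is fixed at 4.
N_3 = -N_2 + 5  [with N_2=4]  = 1
N_4 = min(N_3, N_2) + 5  [with N_3=1, N_2=4]  = 6
Without intervention: N_2 = 3 if N_1 >= -1 else 2  [with N_1=3]  = 3; N_3 = -N_2 + 5  [with N_2=3]  = 2; N_4 = min(N_3, N_2) + 5  [with N_3=2, N_2=3]  = 7.
Change = 6 − 7 = -1.

-1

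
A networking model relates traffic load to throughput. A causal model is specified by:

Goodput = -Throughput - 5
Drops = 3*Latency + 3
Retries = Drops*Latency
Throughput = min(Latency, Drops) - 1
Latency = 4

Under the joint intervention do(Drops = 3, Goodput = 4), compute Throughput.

The joint intervention fixes Drops = 3, Goodput = 4, removing each variable's own equation.
Throughput = min(Latency, Drops) - 1  [with Latency=4, Drops=3]  = 2

2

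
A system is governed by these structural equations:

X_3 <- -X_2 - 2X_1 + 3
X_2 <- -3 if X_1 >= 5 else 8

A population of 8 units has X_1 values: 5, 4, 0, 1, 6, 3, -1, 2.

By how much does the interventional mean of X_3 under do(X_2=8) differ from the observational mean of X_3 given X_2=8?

-2

do(X_2=8) breaks X_2's dependence on X_1. With X_2=8 fixed, X_3 across the units is -15, -13, -5, -7, -17, -11, -3, -9, mean -10.
Conditioning on X_2=8 selects the 6 unit(s) with X_1 ∈ {4, 0, 1, 3, -1, 2}. Their X_3 values: -13, -5, -7, -11, -3, -9. Mean = -8.
Difference = -10 − (-8) = -2.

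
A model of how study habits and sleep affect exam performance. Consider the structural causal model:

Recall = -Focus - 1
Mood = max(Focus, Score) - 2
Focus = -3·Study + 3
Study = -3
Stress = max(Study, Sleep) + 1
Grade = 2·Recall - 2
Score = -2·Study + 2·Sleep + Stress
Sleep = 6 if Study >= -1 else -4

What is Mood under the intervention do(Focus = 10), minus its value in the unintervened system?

-2

Under do(Focus=10), the mechanism Focus = -3·Study + 3 is discarded; Focus is fixed at 10.
Sleep = 6 if Study >= -1 else -4  [with Study=-3]  = -4
Stress = max(Study, Sleep) + 1  [with Study=-3, Sleep=-4]  = -2
Score = -2·Study + 2·Sleep + Stress  [with Study=-3, Sleep=-4, Stress=-2]  = -4
Mood = max(Focus, Score) - 2  [with Focus=10, Score=-4]  = 8
Without intervention: Sleep = 6 if Study >= -1 else -4  [with Study=-3]  = -4; Stress = max(Study, Sleep) + 1  [with Study=-3, Sleep=-4]  = -2; Focus = -3·Study + 3  [with Study=-3]  = 12; Score = -2·Study + 2·Sleep + Stress  [with Study=-3, Sleep=-4, Stress=-2]  = -4; Mood = max(Focus, Score) - 2  [with Focus=12, Score=-4]  = 10.
Change = 8 − 10 = -2.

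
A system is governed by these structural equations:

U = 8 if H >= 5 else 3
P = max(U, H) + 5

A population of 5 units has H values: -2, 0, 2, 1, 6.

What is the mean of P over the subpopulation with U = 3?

Conditioning on U=3 selects the 4 unit(s) with H ∈ {-2, 0, 2, 1}. Their P values: 8, 8, 8, 8. Mean = 8.

8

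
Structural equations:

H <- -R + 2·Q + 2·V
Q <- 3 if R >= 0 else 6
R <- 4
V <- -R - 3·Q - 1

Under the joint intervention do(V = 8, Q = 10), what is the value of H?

The joint intervention fixes V = 8, Q = 10, removing each variable's own equation.
H = -R + 2·Q + 2·V  [with R=4, Q=10, V=8]  = 32

32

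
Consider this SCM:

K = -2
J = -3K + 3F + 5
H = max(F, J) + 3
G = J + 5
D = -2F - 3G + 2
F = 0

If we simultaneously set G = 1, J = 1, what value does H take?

4

Under do(G = 1, J = 1), each intervened variable's structural equation is replaced by its fixed value.
H = max(F, J) + 3  [with F=0, J=1]  = 4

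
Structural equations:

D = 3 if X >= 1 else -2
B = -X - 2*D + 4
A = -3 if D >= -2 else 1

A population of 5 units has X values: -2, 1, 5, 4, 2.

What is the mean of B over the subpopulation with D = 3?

E[B|D=3] averages over only the 4 units with D=3 (X = 1, 5, 4, 2): B = -3, -7, -6, -4, mean -5.

-5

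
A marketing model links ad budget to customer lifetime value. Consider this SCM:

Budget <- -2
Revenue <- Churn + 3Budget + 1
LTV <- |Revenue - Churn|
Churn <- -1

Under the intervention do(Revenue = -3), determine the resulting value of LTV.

2

The intervention breaks the incoming arrows to Revenue: Revenue <- Churn + 3Budget + 1 no longer applies, and Revenue = -3.
LTV = |Revenue - Churn|  [with Revenue=-3, Churn=-1]  = 2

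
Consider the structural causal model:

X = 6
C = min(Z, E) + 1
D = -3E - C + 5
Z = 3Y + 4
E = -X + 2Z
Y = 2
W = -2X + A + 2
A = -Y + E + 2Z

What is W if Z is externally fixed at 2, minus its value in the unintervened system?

-32

The intervention breaks the incoming arrows to Z: Z = 3Y + 4 no longer applies, and Z = 2.
E = -X + 2Z  [with X=6, Z=2]  = -2
A = -Y + E + 2Z  [with Y=2, E=-2, Z=2]  = 0
W = -2X + A + 2  [with X=6, A=0]  = -10
Without intervention: Z = 3Y + 4  [with Y=2]  = 10; E = -X + 2Z  [with X=6, Z=10]  = 14; A = -Y + E + 2Z  [with Y=2, E=14, Z=10]  = 32; W = -2X + A + 2  [with X=6, A=32]  = 22.
Change = -10 − 22 = -32.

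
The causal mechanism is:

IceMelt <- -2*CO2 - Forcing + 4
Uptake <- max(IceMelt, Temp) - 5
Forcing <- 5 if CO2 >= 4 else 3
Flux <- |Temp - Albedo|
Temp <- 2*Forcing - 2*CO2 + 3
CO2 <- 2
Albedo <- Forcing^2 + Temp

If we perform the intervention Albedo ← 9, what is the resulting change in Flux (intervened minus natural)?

The intervention breaks the incoming arrows to Albedo: Albedo <- Forcing^2 + Temp no longer applies, and Albedo = 9.
Forcing = 5 if CO2 >= 4 else 3  [with CO2=2]  = 3
Temp = 2*Forcing - 2*CO2 + 3  [with Forcing=3, CO2=2]  = 5
Flux = |Temp - Albedo|  [with Temp=5, Albedo=9]  = 4
Without intervention: Forcing = 5 if CO2 >= 4 else 3  [with CO2=2]  = 3; Temp = 2*Forcing - 2*CO2 + 3  [with Forcing=3, CO2=2]  = 5; Albedo = Forcing^2 + Temp  [with Forcing=3, Temp=5]  = 14; Flux = |Temp - Albedo|  [with Temp=5, Albedo=14]  = 9.
Change = 4 − 9 = -5.

-5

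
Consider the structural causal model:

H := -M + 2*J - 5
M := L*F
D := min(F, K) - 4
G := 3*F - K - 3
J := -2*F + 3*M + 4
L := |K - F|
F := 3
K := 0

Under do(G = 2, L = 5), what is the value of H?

The joint intervention fixes G = 2, L = 5, removing each variable's own equation.
M = L*F  [with L=5, F=3]  = 15
J = -2*F + 3*M + 4  [with F=3, M=15]  = 43
H = -M + 2*J - 5  [with M=15, J=43]  = 66

66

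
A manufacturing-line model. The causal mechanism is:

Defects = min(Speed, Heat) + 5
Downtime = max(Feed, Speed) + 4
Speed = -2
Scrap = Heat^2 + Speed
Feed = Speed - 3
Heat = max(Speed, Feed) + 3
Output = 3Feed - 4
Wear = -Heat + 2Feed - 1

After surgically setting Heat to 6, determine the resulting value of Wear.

The intervention breaks the incoming arrows to Heat: Heat = max(Speed, Feed) + 3 no longer applies, and Heat = 6.
Feed = Speed - 3  [with Speed=-2]  = -5
Wear = -Heat + 2Feed - 1  [with Heat=6, Feed=-5]  = -17

-17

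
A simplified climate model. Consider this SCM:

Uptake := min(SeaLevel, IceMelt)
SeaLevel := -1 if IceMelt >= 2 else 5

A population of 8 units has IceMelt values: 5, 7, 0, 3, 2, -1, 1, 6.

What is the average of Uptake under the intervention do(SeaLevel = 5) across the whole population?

2.5

Under do(SeaLevel=5), SeaLevel's equation is replaced by SeaLevel=5 for every unit. Per-unit Uptake: 5, 5, 0, 3, 2, -1, 1, 5. Mean = 2.5.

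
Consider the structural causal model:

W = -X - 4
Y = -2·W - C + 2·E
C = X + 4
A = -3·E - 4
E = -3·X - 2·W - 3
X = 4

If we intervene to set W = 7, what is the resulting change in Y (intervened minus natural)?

Under do(W=7), the mechanism W = -X - 4 is discarded; W is fixed at 7.
E = -3·X - 2·W - 3  [with X=4, W=7]  = -29
C = X + 4  [with X=4]  = 8
Y = -2·W - C + 2·E  [with W=7, C=8, E=-29]  = -80
Without intervention: W = -X - 4  [with X=4]  = -8; E = -3·X - 2·W - 3  [with X=4, W=-8]  = 1; C = X + 4  [with X=4]  = 8; Y = -2·W - C + 2·E  [with W=-8, C=8, E=1]  = 10.
Change = -80 − 10 = -90.

-90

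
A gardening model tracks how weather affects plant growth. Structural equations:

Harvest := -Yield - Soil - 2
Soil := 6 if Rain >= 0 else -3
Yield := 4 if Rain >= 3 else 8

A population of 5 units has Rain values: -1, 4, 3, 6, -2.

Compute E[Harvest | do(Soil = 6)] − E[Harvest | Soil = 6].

Under do(Soil=6), Soil's equation is replaced by Soil=6 for every unit. Per-unit Harvest: -16, -12, -12, -12, -16. Mean = -13.6.
Observing Soil=6 restricts to units where Soil's equation naturally yields 6: Rain ∈ {4, 3, 6}. In that subpopulation Harvest = -12, -12, -12, mean -12.
Difference = -13.6 − (-12) = -1.6.

-1.6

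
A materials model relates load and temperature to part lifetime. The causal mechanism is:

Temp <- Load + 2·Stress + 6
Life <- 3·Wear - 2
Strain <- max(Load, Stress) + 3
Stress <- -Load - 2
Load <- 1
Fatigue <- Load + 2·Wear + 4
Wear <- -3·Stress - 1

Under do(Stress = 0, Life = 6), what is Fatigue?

Under do(Stress = 0, Life = 6), each intervened variable's structural equation is replaced by its fixed value.
Wear = -3·Stress - 1  [with Stress=0]  = -1
Fatigue = Load + 2·Wear + 4  [with Load=1, Wear=-1]  = 3

3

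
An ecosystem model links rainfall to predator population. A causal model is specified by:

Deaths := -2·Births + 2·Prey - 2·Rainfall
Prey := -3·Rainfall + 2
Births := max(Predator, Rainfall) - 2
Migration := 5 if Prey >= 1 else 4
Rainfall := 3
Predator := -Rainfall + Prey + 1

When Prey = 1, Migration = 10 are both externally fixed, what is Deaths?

Setting Prey = 1, Migration = 10 by intervention discards those variables' equations.
Predator = -Rainfall + Prey + 1  [with Rainfall=3, Prey=1]  = -1
Births = max(Predator, Rainfall) - 2  [with Predator=-1, Rainfall=3]  = 1
Deaths = -2·Births + 2·Prey - 2·Rainfall  [with Births=1, Prey=1, Rainfall=3]  = -6

-6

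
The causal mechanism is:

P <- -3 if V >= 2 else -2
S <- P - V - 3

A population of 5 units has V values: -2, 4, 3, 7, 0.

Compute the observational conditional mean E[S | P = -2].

-4

Conditioning on P=-2 selects the 2 unit(s) with V ∈ {-2, 0}. Their S values: -3, -5. Mean = -4.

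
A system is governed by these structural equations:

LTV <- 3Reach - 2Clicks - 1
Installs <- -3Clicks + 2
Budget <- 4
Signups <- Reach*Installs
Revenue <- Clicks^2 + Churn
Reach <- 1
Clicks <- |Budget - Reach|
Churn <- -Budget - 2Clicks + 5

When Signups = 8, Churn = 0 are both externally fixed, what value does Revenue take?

Under do(Signups = 8, Churn = 0), each intervened variable's structural equation is replaced by its fixed value.
Clicks = |Budget - Reach|  [with Budget=4, Reach=1]  = 3
Revenue = Clicks^2 + Churn  [with Clicks=3, Churn=0]  = 9

9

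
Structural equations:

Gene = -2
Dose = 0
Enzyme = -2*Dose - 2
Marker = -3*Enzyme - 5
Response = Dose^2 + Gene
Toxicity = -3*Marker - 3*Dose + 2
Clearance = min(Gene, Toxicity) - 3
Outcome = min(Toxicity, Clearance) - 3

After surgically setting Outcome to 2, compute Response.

do(Outcome=2) replaces the equation Outcome = min(Toxicity, Clearance) - 3 with the constant Outcome = 2.
Response is not downstream of the intervention, so its value is determined by the original equations.
Response = Dose^2 + Gene  [with Dose=0, Gene=-2]  = -2

-2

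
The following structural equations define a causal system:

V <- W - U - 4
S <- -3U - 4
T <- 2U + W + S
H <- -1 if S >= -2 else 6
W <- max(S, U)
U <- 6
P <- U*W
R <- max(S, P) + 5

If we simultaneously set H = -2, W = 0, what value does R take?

Under do(H = -2, W = 0), each intervened variable's structural equation is replaced by its fixed value.
S = -3U - 4  [with U=6]  = -22
P = U*W  [with U=6, W=0]  = 0
R = max(S, P) + 5  [with S=-22, P=0]  = 5

5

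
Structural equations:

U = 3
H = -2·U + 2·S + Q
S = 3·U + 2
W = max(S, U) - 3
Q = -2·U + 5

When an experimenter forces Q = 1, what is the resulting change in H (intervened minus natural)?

2

The intervention breaks the incoming arrows to Q: Q = -2·U + 5 no longer applies, and Q = 1.
S = 3·U + 2  [with U=3]  = 11
H = -2·U + 2·S + Q  [with U=3, S=11, Q=1]  = 17
Without intervention: S = 3·U + 2  [with U=3]  = 11; Q = -2·U + 5  [with U=3]  = -1; H = -2·U + 2·S + Q  [with U=3, S=11, Q=-1]  = 15.
Change = 17 − 15 = 2.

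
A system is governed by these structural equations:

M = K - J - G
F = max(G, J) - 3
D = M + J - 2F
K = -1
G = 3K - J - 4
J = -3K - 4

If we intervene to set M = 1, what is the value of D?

The intervention breaks the incoming arrows to M: M = K - J - G no longer applies, and M = 1.
J = -3K - 4  [with K=-1]  = -1
G = 3K - J - 4  [with K=-1, J=-1]  = -6
F = max(G, J) - 3  [with G=-6, J=-1]  = -4
D = M + J - 2F  [with M=1, J=-1, F=-4]  = 8

8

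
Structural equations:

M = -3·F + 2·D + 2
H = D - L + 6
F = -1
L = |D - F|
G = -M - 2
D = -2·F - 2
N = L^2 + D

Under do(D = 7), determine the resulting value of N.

71

Under do(D=7), the mechanism D = -2·F - 2 is discarded; D is fixed at 7.
L = |D - F|  [with D=7, F=-1]  = 8
N = L^2 + D  [with L=8, D=7]  = 71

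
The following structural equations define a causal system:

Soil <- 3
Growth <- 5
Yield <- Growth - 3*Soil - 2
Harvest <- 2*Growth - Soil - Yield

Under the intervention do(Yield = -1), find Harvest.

8

The intervention breaks the incoming arrows to Yield: Yield <- Growth - 3*Soil - 2 no longer applies, and Yield = -1.
Harvest = 2*Growth - Soil - Yield  [with Growth=5, Soil=3, Yield=-1]  = 8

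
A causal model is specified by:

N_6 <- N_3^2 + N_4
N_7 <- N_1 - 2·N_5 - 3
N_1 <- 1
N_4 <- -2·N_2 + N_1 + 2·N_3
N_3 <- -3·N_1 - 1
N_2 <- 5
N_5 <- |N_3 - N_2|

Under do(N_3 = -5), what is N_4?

The intervention breaks the incoming arrows to N_3: N_3 <- -3·N_1 - 1 no longer applies, and N_3 = -5.
N_4 = -2·N_2 + N_1 + 2·N_3  [with N_2=5, N_1=1, N_3=-5]  = -19

-19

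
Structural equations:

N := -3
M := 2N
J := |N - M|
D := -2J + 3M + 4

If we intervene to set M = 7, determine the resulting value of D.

Under do(M=7), the mechanism M := 2N is discarded; M is fixed at 7.
J = |N - M|  [with N=-3, M=7]  = 10
D = -2J + 3M + 4  [with J=10, M=7]  = 5

5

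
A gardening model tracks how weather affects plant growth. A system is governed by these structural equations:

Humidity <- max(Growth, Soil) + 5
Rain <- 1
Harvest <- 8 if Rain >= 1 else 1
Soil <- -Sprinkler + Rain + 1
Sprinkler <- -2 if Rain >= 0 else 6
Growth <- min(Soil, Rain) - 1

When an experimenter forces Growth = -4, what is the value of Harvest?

Under do(Growth=-4), the mechanism Growth <- min(Soil, Rain) - 1 is discarded; Growth is fixed at -4.
Since Harvest is not a descendant of the intervened variable, it is unaffected.
Harvest = 8 if Rain >= 1 else 1  [with Rain=1]  = 8

8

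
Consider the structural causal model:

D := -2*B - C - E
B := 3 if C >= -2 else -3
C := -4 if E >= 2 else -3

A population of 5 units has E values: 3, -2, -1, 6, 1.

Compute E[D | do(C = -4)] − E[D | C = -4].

The intervention sets C=-4 in all 5 units regardless of E. Recomputing D per unit gives 7, 12, 11, 4, 9; average 8.6.
Observing C=-4 restricts to units where C's equation naturally yields -4: E ∈ {3, 6}. In that subpopulation D = 7, 4, mean 5.5.
Difference = 8.6 − 5.5 = 3.1.

3.1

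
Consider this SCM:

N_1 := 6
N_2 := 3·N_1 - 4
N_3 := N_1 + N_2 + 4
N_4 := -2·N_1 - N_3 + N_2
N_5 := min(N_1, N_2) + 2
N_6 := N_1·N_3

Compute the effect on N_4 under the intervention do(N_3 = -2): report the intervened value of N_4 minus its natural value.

26

The intervention breaks the incoming arrows to N_3: N_3 := N_1 + N_2 + 4 no longer applies, and N_3 = -2.
N_2 = 3·N_1 - 4  [with N_1=6]  = 14
N_4 = -2·N_1 - N_3 + N_2  [with N_1=6, N_3=-2, N_2=14]  = 4
Without intervention: N_2 = 3·N_1 - 4  [with N_1=6]  = 14; N_3 = N_1 + N_2 + 4  [with N_1=6, N_2=14]  = 24; N_4 = -2·N_1 - N_3 + N_2  [with N_1=6, N_3=24, N_2=14]  = -22.
Change = 4 − (-22) = 26.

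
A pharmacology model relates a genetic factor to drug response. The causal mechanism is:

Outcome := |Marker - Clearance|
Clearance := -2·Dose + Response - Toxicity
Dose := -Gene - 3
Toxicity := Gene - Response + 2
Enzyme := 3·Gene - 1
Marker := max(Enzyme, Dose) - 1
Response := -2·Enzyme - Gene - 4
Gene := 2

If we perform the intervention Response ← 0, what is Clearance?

6

Under do(Response=0), the mechanism Response := -2·Enzyme - Gene - 4 is discarded; Response is fixed at 0.
Dose = -Gene - 3  [with Gene=2]  = -5
Toxicity = Gene - Response + 2  [with Gene=2, Response=0]  = 4
Clearance = -2·Dose + Response - Toxicity  [with Dose=-5, Response=0, Toxicity=4]  = 6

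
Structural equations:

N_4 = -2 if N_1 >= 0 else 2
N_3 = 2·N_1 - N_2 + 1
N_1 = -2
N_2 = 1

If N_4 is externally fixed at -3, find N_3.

-4

Under do(N_4=-3), the mechanism N_4 = -2 if N_1 >= 0 else 2 is discarded; N_4 is fixed at -3.
Since N_3 is not a descendant of the intervened variable, it is unaffected.
N_3 = 2·N_1 - N_2 + 1  [with N_1=-2, N_2=1]  = -4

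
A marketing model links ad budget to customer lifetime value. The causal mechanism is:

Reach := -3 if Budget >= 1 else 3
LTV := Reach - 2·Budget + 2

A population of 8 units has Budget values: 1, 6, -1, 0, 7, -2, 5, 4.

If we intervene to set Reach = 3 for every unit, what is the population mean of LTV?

0

Under do(Reach=3), Reach's equation is replaced by Reach=3 for every unit. Per-unit LTV: 3, -7, 7, 5, -9, 9, -5, -3. Mean = 0.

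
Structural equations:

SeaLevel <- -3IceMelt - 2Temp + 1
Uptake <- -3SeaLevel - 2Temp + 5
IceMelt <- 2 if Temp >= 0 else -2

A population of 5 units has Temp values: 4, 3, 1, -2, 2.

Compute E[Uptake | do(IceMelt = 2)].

26.4

Under do(IceMelt=2), IceMelt's equation is replaced by IceMelt=2 for every unit. Per-unit Uptake: 36, 32, 24, 12, 28. Mean = 26.4.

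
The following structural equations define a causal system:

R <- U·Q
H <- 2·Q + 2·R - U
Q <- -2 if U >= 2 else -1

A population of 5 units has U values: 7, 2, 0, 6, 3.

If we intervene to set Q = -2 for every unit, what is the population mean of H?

The intervention sets Q=-2 in all 5 units regardless of U. Recomputing H per unit gives -39, -14, -4, -34, -19; average -22.

-22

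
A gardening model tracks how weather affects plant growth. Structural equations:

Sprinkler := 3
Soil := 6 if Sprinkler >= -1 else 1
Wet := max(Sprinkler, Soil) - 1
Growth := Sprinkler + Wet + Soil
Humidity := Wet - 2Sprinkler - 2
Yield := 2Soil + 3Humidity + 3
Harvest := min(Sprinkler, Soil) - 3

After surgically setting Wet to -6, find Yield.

The intervention breaks the incoming arrows to Wet: Wet := max(Sprinkler, Soil) - 1 no longer applies, and Wet = -6.
Soil = 6 if Sprinkler >= -1 else 1  [with Sprinkler=3]  = 6
Humidity = Wet - 2Sprinkler - 2  [with Wet=-6, Sprinkler=3]  = -14
Yield = 2Soil + 3Humidity + 3  [with Soil=6, Humidity=-14]  = -27

-27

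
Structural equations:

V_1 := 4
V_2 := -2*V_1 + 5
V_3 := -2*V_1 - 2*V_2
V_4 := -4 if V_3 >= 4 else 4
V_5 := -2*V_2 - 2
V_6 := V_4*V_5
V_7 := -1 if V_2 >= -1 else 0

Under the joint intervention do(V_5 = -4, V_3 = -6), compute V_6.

-16

The joint intervention fixes V_5 = -4, V_3 = -6, removing each variable's own equation.
V_4 = -4 if V_3 >= 4 else 4  [with V_3=-6]  = 4
V_6 = V_4*V_5  [with V_4=4, V_5=-4]  = -16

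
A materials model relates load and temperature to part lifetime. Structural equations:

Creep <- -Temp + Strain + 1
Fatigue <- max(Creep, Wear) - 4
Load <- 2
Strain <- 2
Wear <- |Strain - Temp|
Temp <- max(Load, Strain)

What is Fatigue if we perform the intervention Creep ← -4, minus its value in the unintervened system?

Under do(Creep=-4), the mechanism Creep <- -Temp + Strain + 1 is discarded; Creep is fixed at -4.
Temp = max(Load, Strain)  [with Load=2, Strain=2]  = 2
Wear = |Strain - Temp|  [with Strain=2, Temp=2]  = 0
Fatigue = max(Creep, Wear) - 4  [with Creep=-4, Wear=0]  = -4
Without intervention: Temp = max(Load, Strain)  [with Load=2, Strain=2]  = 2; Creep = -Temp + Strain + 1  [with Temp=2, Strain=2]  = 1; Wear = |Strain - Temp|  [with Strain=2, Temp=2]  = 0; Fatigue = max(Creep, Wear) - 4  [with Creep=1, Wear=0]  = -3.
Change = -4 − (-3) = -1.

-1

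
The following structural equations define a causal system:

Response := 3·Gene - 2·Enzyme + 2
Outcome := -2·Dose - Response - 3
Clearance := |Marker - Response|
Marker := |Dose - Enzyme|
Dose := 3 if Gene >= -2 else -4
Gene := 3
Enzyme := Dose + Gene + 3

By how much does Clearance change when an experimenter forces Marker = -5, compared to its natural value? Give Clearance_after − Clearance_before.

-11

Under do(Marker=-5), the mechanism Marker := |Dose - Enzyme| is discarded; Marker is fixed at -5.
Dose = 3 if Gene >= -2 else -4  [with Gene=3]  = 3
Enzyme = Dose + Gene + 3  [with Dose=3, Gene=3]  = 9
Response = 3·Gene - 2·Enzyme + 2  [with Gene=3, Enzyme=9]  = -7
Clearance = |Marker - Response|  [with Marker=-5, Response=-7]  = 2
Without intervention: Dose = 3 if Gene >= -2 else -4  [with Gene=3]  = 3; Enzyme = Dose + Gene + 3  [with Dose=3, Gene=3]  = 9; Marker = |Dose - Enzyme|  [with Dose=3, Enzyme=9]  = 6; Response = 3·Gene - 2·Enzyme + 2  [with Gene=3, Enzyme=9]  = -7; Clearance = |Marker - Response|  [with Marker=6, Response=-7]  = 13.
Change = 2 − 13 = -11.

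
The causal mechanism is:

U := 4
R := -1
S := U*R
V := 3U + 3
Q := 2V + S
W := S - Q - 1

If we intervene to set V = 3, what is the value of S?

Under do(V=3), the mechanism V := 3U + 3 is discarded; V is fixed at 3.
Since S is not a descendant of the intervened variable, it is unaffected.
S = U*R  [with U=4, R=-1]  = -4

-4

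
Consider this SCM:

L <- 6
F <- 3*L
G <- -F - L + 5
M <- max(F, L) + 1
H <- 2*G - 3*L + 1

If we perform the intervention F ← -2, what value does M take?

Under do(F=-2), the mechanism F <- 3*L is discarded; F is fixed at -2.
M = max(F, L) + 1  [with F=-2, L=6]  = 7

7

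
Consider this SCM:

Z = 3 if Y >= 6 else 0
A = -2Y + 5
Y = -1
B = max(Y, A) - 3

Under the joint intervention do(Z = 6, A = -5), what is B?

Setting Z = 6, A = -5 by intervention discards those variables' equations.
B = max(Y, A) - 3  [with Y=-1, A=-5]  = -4

-4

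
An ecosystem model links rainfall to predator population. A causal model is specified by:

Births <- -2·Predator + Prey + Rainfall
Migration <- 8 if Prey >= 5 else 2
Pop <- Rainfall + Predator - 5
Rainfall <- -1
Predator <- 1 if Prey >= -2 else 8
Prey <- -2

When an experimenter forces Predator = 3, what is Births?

-9

The intervention breaks the incoming arrows to Predator: Predator <- 1 if Prey >= -2 else 8 no longer applies, and Predator = 3.
Births = -2·Predator + Prey + Rainfall  [with Predator=3, Prey=-2, Rainfall=-1]  = -9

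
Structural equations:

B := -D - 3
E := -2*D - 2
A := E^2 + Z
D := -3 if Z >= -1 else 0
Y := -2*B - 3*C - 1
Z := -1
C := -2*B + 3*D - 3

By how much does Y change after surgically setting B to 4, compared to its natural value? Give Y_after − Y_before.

16

The intervention breaks the incoming arrows to B: B := -D - 3 no longer applies, and B = 4.
D = -3 if Z >= -1 else 0  [with Z=-1]  = -3
C = -2*B + 3*D - 3  [with B=4, D=-3]  = -20
Y = -2*B - 3*C - 1  [with B=4, C=-20]  = 51
Without intervention: D = -3 if Z >= -1 else 0  [with Z=-1]  = -3; B = -D - 3  [with D=-3]  = 0; C = -2*B + 3*D - 3  [with B=0, D=-3]  = -12; Y = -2*B - 3*C - 1  [with B=0, C=-12]  = 35.
Change = 51 − 35 = 16.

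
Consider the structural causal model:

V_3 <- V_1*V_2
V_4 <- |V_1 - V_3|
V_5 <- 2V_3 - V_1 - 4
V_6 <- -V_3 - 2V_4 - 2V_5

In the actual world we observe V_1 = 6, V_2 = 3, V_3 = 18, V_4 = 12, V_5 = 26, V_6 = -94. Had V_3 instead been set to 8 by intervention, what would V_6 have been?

-24

The intervention breaks the incoming arrows to V_3: V_3 <- V_1*V_2 no longer applies, and V_3 = 8.
V_4 = |V_1 - V_3|  [with V_1=6, V_3=8]  = 2
V_5 = 2V_3 - V_1 - 4  [with V_3=8, V_1=6]  = 6
V_6 = -V_3 - 2V_4 - 2V_5  [with V_3=8, V_4=2, V_5=6]  = -24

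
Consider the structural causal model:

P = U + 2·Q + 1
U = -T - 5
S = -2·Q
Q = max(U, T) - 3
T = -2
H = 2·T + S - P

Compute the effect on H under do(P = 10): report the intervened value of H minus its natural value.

The intervention breaks the incoming arrows to P: P = U + 2·Q + 1 no longer applies, and P = 10.
U = -T - 5  [with T=-2]  = -3
Q = max(U, T) - 3  [with U=-3, T=-2]  = -5
S = -2·Q  [with Q=-5]  = 10
H = 2·T + S - P  [with T=-2, S=10, P=10]  = -4
Without intervention: U = -T - 5  [with T=-2]  = -3; Q = max(U, T) - 3  [with U=-3, T=-2]  = -5; S = -2·Q  [with Q=-5]  = 10; P = U + 2·Q + 1  [with U=-3, Q=-5]  = -12; H = 2·T + S - P  [with T=-2, S=10, P=-12]  = 18.
Change = -4 − 18 = -22.

-22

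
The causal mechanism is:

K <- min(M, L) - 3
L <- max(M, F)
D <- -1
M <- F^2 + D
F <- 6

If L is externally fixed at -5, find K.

-8

Intervening sets L = -5 and removes its equation (L <- max(M, F)).
M = F^2 + D  [with F=6, D=-1]  = 35
K = min(M, L) - 3  [with M=35, L=-5]  = -8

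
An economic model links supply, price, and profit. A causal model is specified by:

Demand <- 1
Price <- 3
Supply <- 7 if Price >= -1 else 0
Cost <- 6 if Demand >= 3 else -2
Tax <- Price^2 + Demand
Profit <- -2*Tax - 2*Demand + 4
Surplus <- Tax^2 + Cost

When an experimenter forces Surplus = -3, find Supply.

Intervening sets Surplus = -3 and removes its equation (Surplus <- Tax^2 + Cost).
Supply is not downstream of the intervention, so its value is determined by the original equations.
Supply = 7 if Price >= -1 else 0  [with Price=3]  = 7

7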